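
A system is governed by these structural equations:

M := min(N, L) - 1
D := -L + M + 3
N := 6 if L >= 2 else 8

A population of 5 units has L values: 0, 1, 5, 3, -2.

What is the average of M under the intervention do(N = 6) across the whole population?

0.4

Every unit gets N=6 under the intervention. M values become -1, 0, 4, 2, -3; E[M|do(N=6)] = 0.4.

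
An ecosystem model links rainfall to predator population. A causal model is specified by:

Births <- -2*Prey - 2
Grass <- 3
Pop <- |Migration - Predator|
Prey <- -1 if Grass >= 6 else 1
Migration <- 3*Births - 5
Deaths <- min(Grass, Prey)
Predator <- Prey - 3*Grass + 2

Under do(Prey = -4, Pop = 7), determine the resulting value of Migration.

13

Under do(Prey = -4, Pop = 7), each intervened variable's structural equation is replaced by its fixed value.
Births = -2*Prey - 2  [with Prey=-4]  = 6
Migration = 3*Births - 5  [with Births=6]  = 13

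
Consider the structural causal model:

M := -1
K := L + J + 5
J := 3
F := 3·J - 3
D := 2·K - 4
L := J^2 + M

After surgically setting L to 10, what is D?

32

The intervention breaks the incoming arrows to L: L := J^2 + M no longer applies, and L = 10.
K = L + J + 5  [with L=10, J=3]  = 18
D = 2·K - 4  [with K=18]  = 32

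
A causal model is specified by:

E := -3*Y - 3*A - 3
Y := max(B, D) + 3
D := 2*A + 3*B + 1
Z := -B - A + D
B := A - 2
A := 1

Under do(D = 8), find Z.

8

The intervention breaks the incoming arrows to D: D := 2*A + 3*B + 1 no longer applies, and D = 8.
B = A - 2  [with A=1]  = -1
Z = -B - A + D  [with B=-1, A=1, D=8]  = 8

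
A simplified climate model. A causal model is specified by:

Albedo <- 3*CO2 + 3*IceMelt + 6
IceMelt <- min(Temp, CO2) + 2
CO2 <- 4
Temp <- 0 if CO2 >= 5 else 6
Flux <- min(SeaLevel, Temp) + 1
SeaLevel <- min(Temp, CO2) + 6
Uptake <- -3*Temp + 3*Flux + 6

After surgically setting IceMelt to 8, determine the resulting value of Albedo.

The intervention breaks the incoming arrows to IceMelt: IceMelt <- min(Temp, CO2) + 2 no longer applies, and IceMelt = 8.
Albedo = 3*CO2 + 3*IceMelt + 6  [with CO2=4, IceMelt=8]  = 42

42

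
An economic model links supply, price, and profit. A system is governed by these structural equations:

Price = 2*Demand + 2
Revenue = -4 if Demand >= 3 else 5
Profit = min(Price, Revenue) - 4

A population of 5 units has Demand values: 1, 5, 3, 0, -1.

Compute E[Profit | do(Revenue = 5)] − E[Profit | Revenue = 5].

Under do(Revenue=5), Revenue's equation is replaced by Revenue=5 for every unit. Per-unit Profit: 0, 1, 1, -2, -4. Mean = -0.8.
Conditioning on Revenue=5 selects the 3 unit(s) with Demand ∈ {1, 0, -1}. Their Profit values: 0, -2, -4. Mean = -2.
Difference = -0.8 − (-2) = 1.2.

1.2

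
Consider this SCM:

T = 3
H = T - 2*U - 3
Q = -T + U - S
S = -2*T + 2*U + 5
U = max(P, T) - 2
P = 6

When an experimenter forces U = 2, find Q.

The intervention breaks the incoming arrows to U: U = max(P, T) - 2 no longer applies, and U = 2.
S = -2*T + 2*U + 5  [with T=3, U=2]  = 3
Q = -T + U - S  [with T=3, U=2, S=3]  = -4

-4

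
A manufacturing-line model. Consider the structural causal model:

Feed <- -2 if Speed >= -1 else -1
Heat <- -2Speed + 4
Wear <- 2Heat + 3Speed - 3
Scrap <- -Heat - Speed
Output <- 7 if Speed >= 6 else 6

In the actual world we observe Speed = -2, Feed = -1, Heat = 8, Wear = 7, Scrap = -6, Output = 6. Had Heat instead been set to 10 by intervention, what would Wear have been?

The intervention breaks the incoming arrows to Heat: Heat <- -2Speed + 4 no longer applies, and Heat = 10.
Wear = 2Heat + 3Speed - 3  [with Heat=10, Speed=-2]  = 11

11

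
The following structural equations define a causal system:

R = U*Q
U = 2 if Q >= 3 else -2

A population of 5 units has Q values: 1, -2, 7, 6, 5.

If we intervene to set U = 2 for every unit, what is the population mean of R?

6.8

Under do(U=2), U's equation is replaced by U=2 for every unit. Per-unit R: 2, -4, 14, 12, 10. Mean = 6.8.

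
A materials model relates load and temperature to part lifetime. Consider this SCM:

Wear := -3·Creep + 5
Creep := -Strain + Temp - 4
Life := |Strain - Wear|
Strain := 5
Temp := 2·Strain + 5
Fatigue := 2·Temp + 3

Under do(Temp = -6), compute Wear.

50

Under do(Temp=-6), the mechanism Temp := 2·Strain + 5 is discarded; Temp is fixed at -6.
Creep = -Strain + Temp - 4  [with Strain=5, Temp=-6]  = -15
Wear = -3·Creep + 5  [with Creep=-15]  = 50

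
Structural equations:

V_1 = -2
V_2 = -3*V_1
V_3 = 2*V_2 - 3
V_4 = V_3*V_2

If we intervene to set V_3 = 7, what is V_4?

The intervention breaks the incoming arrows to V_3: V_3 = 2*V_2 - 3 no longer applies, and V_3 = 7.
V_2 = -3*V_1  [with V_1=-2]  = 6
V_4 = V_3*V_2  [with V_3=7, V_2=6]  = 42

42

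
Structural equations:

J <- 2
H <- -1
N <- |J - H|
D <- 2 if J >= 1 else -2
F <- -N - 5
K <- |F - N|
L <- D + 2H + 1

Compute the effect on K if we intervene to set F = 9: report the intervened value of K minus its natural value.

-5

The intervention breaks the incoming arrows to F: F <- -N - 5 no longer applies, and F = 9.
N = |J - H|  [with J=2, H=-1]  = 3
K = |F - N|  [with F=9, N=3]  = 6
Without intervention: N = |J - H|  [with J=2, H=-1]  = 3; F = -N - 5  [with N=3]  = -8; K = |F - N|  [with F=-8, N=3]  = 11.
Change = 6 − 11 = -5.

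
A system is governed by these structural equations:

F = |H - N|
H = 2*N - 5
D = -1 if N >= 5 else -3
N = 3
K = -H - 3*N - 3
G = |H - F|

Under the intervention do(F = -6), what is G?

do(F=-6) replaces the equation F = |H - N| with the constant F = -6.
H = 2*N - 5  [with N=3]  = 1
G = |H - F|  [with H=1, F=-6]  = 7

7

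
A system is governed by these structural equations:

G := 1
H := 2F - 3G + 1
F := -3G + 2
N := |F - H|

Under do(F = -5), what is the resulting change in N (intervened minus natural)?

Under do(F=-5), the mechanism F := -3G + 2 is discarded; F is fixed at -5.
H = 2F - 3G + 1  [with F=-5, G=1]  = -12
N = |F - H|  [with F=-5, H=-12]  = 7
Without intervention: F = -3G + 2  [with G=1]  = -1; H = 2F - 3G + 1  [with F=-1, G=1]  = -4; N = |F - H|  [with F=-1, H=-4]  = 3.
Change = 7 − 3 = 4.

4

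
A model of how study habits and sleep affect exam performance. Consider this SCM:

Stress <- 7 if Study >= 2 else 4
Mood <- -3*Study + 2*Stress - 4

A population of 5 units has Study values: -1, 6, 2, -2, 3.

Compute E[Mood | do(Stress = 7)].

5.2

Under do(Stress=7), Stress's equation is replaced by Stress=7 for every unit. Per-unit Mood: 13, -8, 4, 16, 1. Mean = 5.2.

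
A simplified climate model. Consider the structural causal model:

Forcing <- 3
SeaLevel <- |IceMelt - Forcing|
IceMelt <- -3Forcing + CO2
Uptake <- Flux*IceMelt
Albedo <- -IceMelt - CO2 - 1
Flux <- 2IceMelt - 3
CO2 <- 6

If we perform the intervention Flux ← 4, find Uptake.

-12

Intervening sets Flux = 4 and removes its equation (Flux <- 2IceMelt - 3).
IceMelt = -3Forcing + CO2  [with Forcing=3, CO2=6]  = -3
Uptake = Flux*IceMelt  [with Flux=4, IceMelt=-3]  = -12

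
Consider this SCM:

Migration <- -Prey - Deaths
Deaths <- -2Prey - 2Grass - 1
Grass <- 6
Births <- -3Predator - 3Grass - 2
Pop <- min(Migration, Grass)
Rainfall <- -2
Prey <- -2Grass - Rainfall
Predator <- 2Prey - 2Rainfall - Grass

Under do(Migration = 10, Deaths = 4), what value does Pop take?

6

Under do(Migration = 10, Deaths = 4), each intervened variable's structural equation is replaced by its fixed value.
Pop = min(Migration, Grass)  [with Migration=10, Grass=6]  = 6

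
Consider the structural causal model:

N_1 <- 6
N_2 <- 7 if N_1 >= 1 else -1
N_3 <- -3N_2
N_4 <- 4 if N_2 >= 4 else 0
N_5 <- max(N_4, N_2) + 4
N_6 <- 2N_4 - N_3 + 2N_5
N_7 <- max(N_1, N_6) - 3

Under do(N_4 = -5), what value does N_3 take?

-21

Under do(N_4=-5), the mechanism N_4 <- 4 if N_2 >= 4 else 0 is discarded; N_4 is fixed at -5.
Since N_3 is not a descendant of the intervened variable, it is unaffected.
N_2 = 7 if N_1 >= 1 else -1  [with N_1=6]  = 7
N_3 = -3N_2  [with N_2=7]  = -21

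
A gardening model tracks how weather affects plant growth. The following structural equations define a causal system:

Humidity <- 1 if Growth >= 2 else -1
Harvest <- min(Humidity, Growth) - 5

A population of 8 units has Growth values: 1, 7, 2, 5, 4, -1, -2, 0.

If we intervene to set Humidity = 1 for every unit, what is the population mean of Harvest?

-4.75

Under do(Humidity=1), Humidity's equation is replaced by Humidity=1 for every unit. Per-unit Harvest: -4, -4, -4, -4, -4, -6, -7, -5. Mean = -4.75.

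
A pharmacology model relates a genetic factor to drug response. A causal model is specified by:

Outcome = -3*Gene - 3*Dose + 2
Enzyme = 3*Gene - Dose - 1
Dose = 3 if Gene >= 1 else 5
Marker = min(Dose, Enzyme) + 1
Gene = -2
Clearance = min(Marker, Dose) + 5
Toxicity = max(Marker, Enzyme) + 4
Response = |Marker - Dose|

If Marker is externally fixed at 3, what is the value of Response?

Intervening sets Marker = 3 and removes its equation (Marker = min(Dose, Enzyme) + 1).
Dose = 3 if Gene >= 1 else 5  [with Gene=-2]  = 5
Response = |Marker - Dose|  [with Marker=3, Dose=5]  = 2

2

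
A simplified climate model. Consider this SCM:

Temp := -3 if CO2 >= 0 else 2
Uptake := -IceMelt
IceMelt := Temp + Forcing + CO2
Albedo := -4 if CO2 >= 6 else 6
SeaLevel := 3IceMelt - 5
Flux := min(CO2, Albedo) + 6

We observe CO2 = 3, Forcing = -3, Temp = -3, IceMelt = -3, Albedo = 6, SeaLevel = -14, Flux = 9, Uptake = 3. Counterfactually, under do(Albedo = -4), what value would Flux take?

2

Under do(Albedo=-4), the mechanism Albedo := -4 if CO2 >= 6 else 6 is discarded; Albedo is fixed at -4.
Flux = min(CO2, Albedo) + 6  [with CO2=3, Albedo=-4]  = 2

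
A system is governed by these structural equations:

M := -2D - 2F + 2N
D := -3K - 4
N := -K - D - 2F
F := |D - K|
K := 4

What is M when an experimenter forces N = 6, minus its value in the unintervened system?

68

Intervening sets N = 6 and removes its equation (N := -K - D - 2F).
D = -3K - 4  [with K=4]  = -16
F = |D - K|  [with D=-16, K=4]  = 20
M = -2D - 2F + 2N  [with D=-16, F=20, N=6]  = 4
Without intervention: D = -3K - 4  [with K=4]  = -16; F = |D - K|  [with D=-16, K=4]  = 20; N = -K - D - 2F  [with K=4, D=-16, F=20]  = -28; M = -2D - 2F + 2N  [with D=-16, F=20, N=-28]  = -64.
Change = 4 − (-64) = 68.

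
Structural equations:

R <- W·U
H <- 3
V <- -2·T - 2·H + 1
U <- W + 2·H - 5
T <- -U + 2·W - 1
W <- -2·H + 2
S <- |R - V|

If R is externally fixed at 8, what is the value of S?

1

The intervention breaks the incoming arrows to R: R <- W·U no longer applies, and R = 8.
W = -2·H + 2  [with H=3]  = -4
U = W + 2·H - 5  [with W=-4, H=3]  = -3
T = -U + 2·W - 1  [with U=-3, W=-4]  = -6
V = -2·T - 2·H + 1  [with T=-6, H=3]  = 7
S = |R - V|  [with R=8, V=7]  = 1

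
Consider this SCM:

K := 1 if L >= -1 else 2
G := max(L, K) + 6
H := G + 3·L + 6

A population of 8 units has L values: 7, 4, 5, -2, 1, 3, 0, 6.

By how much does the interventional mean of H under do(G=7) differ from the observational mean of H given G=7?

The intervention sets G=7 in all 8 units regardless of L. Recomputing H per unit gives 34, 25, 28, 7, 16, 22, 13, 31; average 22.
E[H|G=7] averages over only the 2 units with G=7 (L = 1, 0): H = 16, 13, mean 14.5.
Difference = 22 − 14.5 = 7.5.

7.5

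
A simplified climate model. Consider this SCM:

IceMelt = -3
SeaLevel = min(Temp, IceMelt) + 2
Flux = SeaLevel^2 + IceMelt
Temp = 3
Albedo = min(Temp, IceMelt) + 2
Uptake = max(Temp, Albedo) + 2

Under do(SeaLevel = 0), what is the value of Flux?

-3

Intervening sets SeaLevel = 0 and removes its equation (SeaLevel = min(Temp, IceMelt) + 2).
Flux = SeaLevel^2 + IceMelt  [with SeaLevel=0, IceMelt=-3]  = -3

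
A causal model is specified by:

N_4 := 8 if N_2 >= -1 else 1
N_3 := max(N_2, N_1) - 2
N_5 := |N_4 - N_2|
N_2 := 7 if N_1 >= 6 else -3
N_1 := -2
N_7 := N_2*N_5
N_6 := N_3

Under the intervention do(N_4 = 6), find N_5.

9

Intervening sets N_4 = 6 and removes its equation (N_4 := 8 if N_2 >= -1 else 1).
N_2 = 7 if N_1 >= 6 else -3  [with N_1=-2]  = -3
N_5 = |N_4 - N_2|  [with N_4=6, N_2=-3]  = 9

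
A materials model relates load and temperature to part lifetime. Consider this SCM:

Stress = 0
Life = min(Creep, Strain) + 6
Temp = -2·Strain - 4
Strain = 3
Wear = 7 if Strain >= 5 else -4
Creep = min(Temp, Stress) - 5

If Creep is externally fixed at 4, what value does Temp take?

Under do(Creep=4), the mechanism Creep = min(Temp, Stress) - 5 is discarded; Creep is fixed at 4.
Since Temp is not a descendant of the intervened variable, it is unaffected.
Temp = -2·Strain - 4  [with Strain=3]  = -10

-10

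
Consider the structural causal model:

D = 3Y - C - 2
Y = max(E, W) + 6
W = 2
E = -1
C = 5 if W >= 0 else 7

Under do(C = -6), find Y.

Under do(C=-6), the mechanism C = 5 if W >= 0 else 7 is discarded; C is fixed at -6.
Since Y is not a descendant of the intervened variable, it is unaffected.
Y = max(E, W) + 6  [with E=-1, W=2]  = 8

8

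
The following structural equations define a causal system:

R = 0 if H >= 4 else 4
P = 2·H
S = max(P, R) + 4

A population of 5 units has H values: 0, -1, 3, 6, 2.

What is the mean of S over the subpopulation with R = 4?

Observing R=4 restricts to units where R's equation naturally yields 4: H ∈ {0, -1, 3, 2}. In that subpopulation S = 8, 8, 10, 8, mean 8.5.

8.5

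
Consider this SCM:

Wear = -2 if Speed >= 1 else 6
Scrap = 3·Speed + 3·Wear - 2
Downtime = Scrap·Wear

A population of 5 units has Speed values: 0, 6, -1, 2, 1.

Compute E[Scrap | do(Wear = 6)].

20.8

The intervention sets Wear=6 in all 5 units regardless of Speed. Recomputing Scrap per unit gives 16, 34, 13, 22, 19; average 20.8.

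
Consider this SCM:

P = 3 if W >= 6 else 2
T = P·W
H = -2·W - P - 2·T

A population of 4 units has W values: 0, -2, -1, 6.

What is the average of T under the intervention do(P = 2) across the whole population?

Every unit gets P=2 under the intervention. T values become 0, -4, -2, 12; E[T|do(P=2)] = 1.5.

1.5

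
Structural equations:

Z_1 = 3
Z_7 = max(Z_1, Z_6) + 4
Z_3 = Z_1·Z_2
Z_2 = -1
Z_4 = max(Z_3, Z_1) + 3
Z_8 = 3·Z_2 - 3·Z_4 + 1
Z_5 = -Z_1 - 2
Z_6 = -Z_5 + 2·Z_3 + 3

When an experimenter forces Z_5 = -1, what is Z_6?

The intervention breaks the incoming arrows to Z_5: Z_5 = -Z_1 - 2 no longer applies, and Z_5 = -1.
Z_3 = Z_1·Z_2  [with Z_1=3, Z_2=-1]  = -3
Z_6 = -Z_5 + 2·Z_3 + 3  [with Z_5=-1, Z_3=-3]  = -2

-2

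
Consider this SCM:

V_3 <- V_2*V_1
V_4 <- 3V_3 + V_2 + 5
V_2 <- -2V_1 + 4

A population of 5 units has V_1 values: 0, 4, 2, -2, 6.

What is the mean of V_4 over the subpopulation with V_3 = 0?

E[V_4|V_3=0] averages over only the 2 units with V_3=0 (V_1 = 0, 2): V_4 = 9, 5, mean 7.

7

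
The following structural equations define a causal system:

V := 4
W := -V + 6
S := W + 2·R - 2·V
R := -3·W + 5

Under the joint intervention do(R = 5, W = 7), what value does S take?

The joint intervention fixes R = 5, W = 7, removing each variable's own equation.
S = W + 2·R - 2·V  [with W=7, R=5, V=4]  = 9

9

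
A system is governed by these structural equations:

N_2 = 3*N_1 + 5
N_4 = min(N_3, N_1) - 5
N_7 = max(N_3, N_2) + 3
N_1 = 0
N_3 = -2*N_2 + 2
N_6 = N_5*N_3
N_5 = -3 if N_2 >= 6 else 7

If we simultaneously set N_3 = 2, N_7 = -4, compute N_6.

Under do(N_3 = 2, N_7 = -4), each intervened variable's structural equation is replaced by its fixed value.
N_2 = 3*N_1 + 5  [with N_1=0]  = 5
N_5 = -3 if N_2 >= 6 else 7  [with N_2=5]  = 7
N_6 = N_5*N_3  [with N_5=7, N_3=2]  = 14

14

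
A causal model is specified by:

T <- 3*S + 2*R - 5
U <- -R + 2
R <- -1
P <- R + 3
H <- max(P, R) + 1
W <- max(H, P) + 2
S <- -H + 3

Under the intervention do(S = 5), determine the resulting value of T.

8

Under do(S=5), the mechanism S <- -H + 3 is discarded; S is fixed at 5.
T = 3*S + 2*R - 5  [with S=5, R=-1]  = 8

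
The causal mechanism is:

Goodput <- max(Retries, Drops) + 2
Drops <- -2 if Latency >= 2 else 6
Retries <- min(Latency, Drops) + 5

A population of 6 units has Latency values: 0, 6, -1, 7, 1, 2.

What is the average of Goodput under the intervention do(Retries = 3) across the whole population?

6.5

The intervention sets Retries=3 in all 6 units regardless of Latency. Recomputing Goodput per unit gives 8, 5, 8, 5, 8, 5; average 6.5.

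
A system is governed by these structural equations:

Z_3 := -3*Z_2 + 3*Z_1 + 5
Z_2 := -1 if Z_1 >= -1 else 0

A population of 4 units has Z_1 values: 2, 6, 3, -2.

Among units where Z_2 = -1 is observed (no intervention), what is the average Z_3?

E[Z_3|Z_2=-1] averages over only the 3 units with Z_2=-1 (Z_1 = 2, 6, 3): Z_3 = 14, 26, 17, mean 19.

19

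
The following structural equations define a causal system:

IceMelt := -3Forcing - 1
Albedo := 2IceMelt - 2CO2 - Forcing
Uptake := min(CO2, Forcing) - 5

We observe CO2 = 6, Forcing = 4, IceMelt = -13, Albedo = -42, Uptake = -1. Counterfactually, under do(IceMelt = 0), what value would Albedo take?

The intervention breaks the incoming arrows to IceMelt: IceMelt := -3Forcing - 1 no longer applies, and IceMelt = 0.
Albedo = 2IceMelt - 2CO2 - Forcing  [with IceMelt=0, CO2=6, Forcing=4]  = -16

-16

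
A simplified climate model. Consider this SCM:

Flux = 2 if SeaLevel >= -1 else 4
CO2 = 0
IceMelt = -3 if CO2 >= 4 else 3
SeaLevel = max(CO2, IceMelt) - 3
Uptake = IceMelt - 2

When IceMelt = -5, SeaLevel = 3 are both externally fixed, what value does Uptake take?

-7

Under do(IceMelt = -5, SeaLevel = 3), each intervened variable's structural equation is replaced by its fixed value.
Uptake = IceMelt - 2  [with IceMelt=-5]  = -7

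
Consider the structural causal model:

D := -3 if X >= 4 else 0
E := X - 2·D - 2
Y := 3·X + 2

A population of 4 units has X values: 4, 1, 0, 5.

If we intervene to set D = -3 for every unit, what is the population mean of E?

Every unit gets D=-3 under the intervention. E values become 8, 5, 4, 9; E[E|do(D=-3)] = 6.5.

6.5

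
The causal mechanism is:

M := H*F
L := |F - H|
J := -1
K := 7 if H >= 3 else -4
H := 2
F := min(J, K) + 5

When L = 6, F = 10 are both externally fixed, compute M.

Setting L = 6, F = 10 by intervention discards those variables' equations.
M = H*F  [with H=2, F=10]  = 20

20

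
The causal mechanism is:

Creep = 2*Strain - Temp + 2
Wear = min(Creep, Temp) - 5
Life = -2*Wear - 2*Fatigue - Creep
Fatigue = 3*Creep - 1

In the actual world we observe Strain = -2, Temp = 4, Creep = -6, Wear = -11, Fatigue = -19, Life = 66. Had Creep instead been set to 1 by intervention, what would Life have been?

The intervention breaks the incoming arrows to Creep: Creep = 2*Strain - Temp + 2 no longer applies, and Creep = 1.
Wear = min(Creep, Temp) - 5  [with Creep=1, Temp=4]  = -4
Fatigue = 3*Creep - 1  [with Creep=1]  = 2
Life = -2*Wear - 2*Fatigue - Creep  [with Wear=-4, Fatigue=2, Creep=1]  = 3

3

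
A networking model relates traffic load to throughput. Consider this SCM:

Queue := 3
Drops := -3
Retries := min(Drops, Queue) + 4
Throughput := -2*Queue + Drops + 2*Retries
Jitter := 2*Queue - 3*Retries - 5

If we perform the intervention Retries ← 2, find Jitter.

The intervention breaks the incoming arrows to Retries: Retries := min(Drops, Queue) + 4 no longer applies, and Retries = 2.
Jitter = 2*Queue - 3*Retries - 5  [with Queue=3, Retries=2]  = -5

-5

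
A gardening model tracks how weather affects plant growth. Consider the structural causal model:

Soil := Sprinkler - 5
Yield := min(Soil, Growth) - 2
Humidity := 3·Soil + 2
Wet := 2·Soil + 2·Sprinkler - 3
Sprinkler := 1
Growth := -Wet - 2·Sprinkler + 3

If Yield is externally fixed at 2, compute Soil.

do(Yield=2) replaces the equation Yield := min(Soil, Growth) - 2 with the constant Yield = 2.
Soil is not downstream of the intervention, so its value is determined by the original equations.
Soil = Sprinkler - 5  [with Sprinkler=1]  = -4

-4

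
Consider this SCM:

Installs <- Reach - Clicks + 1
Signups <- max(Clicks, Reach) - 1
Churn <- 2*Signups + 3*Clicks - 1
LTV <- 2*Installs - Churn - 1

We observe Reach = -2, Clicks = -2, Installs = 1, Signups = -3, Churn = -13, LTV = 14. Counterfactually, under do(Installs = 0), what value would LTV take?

The intervention breaks the incoming arrows to Installs: Installs <- Reach - Clicks + 1 no longer applies, and Installs = 0.
Signups = max(Clicks, Reach) - 1  [with Clicks=-2, Reach=-2]  = -3
Churn = 2*Signups + 3*Clicks - 1  [with Signups=-3, Clicks=-2]  = -13
LTV = 2*Installs - Churn - 1  [with Installs=0, Churn=-13]  = 12

12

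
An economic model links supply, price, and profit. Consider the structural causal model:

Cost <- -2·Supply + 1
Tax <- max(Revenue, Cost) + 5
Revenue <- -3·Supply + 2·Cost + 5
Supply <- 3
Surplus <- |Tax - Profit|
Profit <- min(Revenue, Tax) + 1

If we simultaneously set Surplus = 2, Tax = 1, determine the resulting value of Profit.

-13

Setting Surplus = 2, Tax = 1 by intervention discards those variables' equations.
Cost = -2·Supply + 1  [with Supply=3]  = -5
Revenue = -3·Supply + 2·Cost + 5  [with Supply=3, Cost=-5]  = -14
Profit = min(Revenue, Tax) + 1  [with Revenue=-14, Tax=1]  = -13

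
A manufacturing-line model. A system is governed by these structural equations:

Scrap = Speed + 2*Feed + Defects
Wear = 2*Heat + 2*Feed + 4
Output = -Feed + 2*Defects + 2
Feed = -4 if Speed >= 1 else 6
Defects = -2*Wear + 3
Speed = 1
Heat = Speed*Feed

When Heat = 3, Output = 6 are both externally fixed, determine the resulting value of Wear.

2

The joint intervention fixes Heat = 3, Output = 6, removing each variable's own equation.
Feed = -4 if Speed >= 1 else 6  [with Speed=1]  = -4
Wear = 2*Heat + 2*Feed + 4  [with Heat=3, Feed=-4]  = 2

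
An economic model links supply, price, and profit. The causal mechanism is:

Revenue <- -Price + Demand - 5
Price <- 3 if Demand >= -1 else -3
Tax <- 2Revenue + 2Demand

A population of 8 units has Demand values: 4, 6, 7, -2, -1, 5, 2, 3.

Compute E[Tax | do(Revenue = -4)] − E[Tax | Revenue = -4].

4

do(Revenue=-4) breaks Revenue's dependence on Demand. With Revenue=-4 fixed, Tax across the units is 0, 4, 6, -12, -10, 2, -4, -2, mean -2.
Conditioning on Revenue=-4 selects the 2 unit(s) with Demand ∈ {4, -2}. Their Tax values: 0, -12. Mean = -6.
Difference = -2 − (-6) = 4.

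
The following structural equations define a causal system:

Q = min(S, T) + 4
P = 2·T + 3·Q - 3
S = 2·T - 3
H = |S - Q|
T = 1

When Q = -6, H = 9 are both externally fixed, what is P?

-19

The joint intervention fixes Q = -6, H = 9, removing each variable's own equation.
P = 2·T + 3·Q - 3  [with T=1, Q=-6]  = -19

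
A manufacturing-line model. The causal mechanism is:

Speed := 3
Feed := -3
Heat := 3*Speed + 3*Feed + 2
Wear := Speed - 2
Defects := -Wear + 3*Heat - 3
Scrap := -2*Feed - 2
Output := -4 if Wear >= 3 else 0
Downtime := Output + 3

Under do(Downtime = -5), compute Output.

Intervening sets Downtime = -5 and removes its equation (Downtime := Output + 3).
Since Output is not a descendant of the intervened variable, it is unaffected.
Wear = Speed - 2  [with Speed=3]  = 1
Output = -4 if Wear >= 3 else 0  [with Wear=1]  = 0

0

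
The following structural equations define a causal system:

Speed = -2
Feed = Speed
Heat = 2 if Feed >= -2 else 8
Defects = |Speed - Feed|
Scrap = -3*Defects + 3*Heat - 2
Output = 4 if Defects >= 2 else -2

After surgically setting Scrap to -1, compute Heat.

do(Scrap=-1) replaces the equation Scrap = -3*Defects + 3*Heat - 2 with the constant Scrap = -1.
Heat is not downstream of the intervention, so its value is determined by the original equations.
Feed = Speed  [with Speed=-2]  = -2
Heat = 2 if Feed >= -2 else 8  [with Feed=-2]  = 2

2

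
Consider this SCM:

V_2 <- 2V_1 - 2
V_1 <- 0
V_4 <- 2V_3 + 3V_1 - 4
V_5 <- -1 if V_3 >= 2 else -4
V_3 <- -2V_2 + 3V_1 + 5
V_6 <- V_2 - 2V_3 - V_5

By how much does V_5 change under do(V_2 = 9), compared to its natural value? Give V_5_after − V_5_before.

-3

do(V_2=9) replaces the equation V_2 <- 2V_1 - 2 with the constant V_2 = 9.
V_3 = -2V_2 + 3V_1 + 5  [with V_2=9, V_1=0]  = -13
V_5 = -1 if V_3 >= 2 else -4  [with V_3=-13]  = -4
Without intervention: V_2 = 2V_1 - 2  [with V_1=0]  = -2; V_3 = -2V_2 + 3V_1 + 5  [with V_2=-2, V_1=0]  = 9; V_5 = -1 if V_3 >= 2 else -4  [with V_3=9]  = -1.
Change = -4 − (-1) = -3.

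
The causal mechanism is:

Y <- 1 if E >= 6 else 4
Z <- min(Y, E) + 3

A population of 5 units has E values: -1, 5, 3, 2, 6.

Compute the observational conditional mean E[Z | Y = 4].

5

E[Z|Y=4] averages over only the 4 units with Y=4 (E = -1, 5, 3, 2): Z = 2, 7, 6, 5, mean 5.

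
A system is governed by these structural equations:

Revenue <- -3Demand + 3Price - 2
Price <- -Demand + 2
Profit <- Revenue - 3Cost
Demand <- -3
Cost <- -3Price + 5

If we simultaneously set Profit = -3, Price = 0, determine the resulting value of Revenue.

Setting Profit = -3, Price = 0 by intervention discards those variables' equations.
Revenue = -3Demand + 3Price - 2  [with Demand=-3, Price=0]  = 7

7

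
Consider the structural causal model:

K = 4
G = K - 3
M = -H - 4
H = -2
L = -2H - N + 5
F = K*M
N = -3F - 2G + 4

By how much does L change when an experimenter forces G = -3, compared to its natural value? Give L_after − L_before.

Under do(G=-3), the mechanism G = K - 3 is discarded; G is fixed at -3.
M = -H - 4  [with H=-2]  = -2
F = K*M  [with K=4, M=-2]  = -8
N = -3F - 2G + 4  [with F=-8, G=-3]  = 34
L = -2H - N + 5  [with H=-2, N=34]  = -25
Without intervention: M = -H - 4  [with H=-2]  = -2; F = K*M  [with K=4, M=-2]  = -8; G = K - 3  [with K=4]  = 1; N = -3F - 2G + 4  [with F=-8, G=1]  = 26; L = -2H - N + 5  [with H=-2, N=26]  = -17.
Change = -25 − (-17) = -8.

-8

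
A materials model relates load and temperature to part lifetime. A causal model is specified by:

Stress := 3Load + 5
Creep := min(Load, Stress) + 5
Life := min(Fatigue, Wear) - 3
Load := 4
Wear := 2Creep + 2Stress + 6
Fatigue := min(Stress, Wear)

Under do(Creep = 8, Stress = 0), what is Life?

Setting Creep = 8, Stress = 0 by intervention discards those variables' equations.
Wear = 2Creep + 2Stress + 6  [with Creep=8, Stress=0]  = 22
Fatigue = min(Stress, Wear)  [with Stress=0, Wear=22]  = 0
Life = min(Fatigue, Wear) - 3  [with Fatigue=0, Wear=22]  = -3

-3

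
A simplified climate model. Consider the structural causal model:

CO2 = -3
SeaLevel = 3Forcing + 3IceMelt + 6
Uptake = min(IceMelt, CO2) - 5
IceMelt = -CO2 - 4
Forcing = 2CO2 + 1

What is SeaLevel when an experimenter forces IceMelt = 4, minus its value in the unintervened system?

The intervention breaks the incoming arrows to IceMelt: IceMelt = -CO2 - 4 no longer applies, and IceMelt = 4.
Forcing = 2CO2 + 1  [with CO2=-3]  = -5
SeaLevel = 3Forcing + 3IceMelt + 6  [with Forcing=-5, IceMelt=4]  = 3
Without intervention: Forcing = 2CO2 + 1  [with CO2=-3]  = -5; IceMelt = -CO2 - 4  [with CO2=-3]  = -1; SeaLevel = 3Forcing + 3IceMelt + 6  [with Forcing=-5, IceMelt=-1]  = -12.
Change = 3 − (-12) = 15.

15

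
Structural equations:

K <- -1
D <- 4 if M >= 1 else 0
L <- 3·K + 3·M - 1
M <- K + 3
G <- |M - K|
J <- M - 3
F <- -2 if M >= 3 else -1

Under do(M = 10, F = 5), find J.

The joint intervention fixes M = 10, F = 5, removing each variable's own equation.
J = M - 3  [with M=10]  = 7

7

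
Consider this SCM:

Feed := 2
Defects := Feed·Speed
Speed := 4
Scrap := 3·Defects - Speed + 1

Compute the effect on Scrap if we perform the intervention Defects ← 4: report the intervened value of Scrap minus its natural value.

The intervention breaks the incoming arrows to Defects: Defects := Feed·Speed no longer applies, and Defects = 4.
Scrap = 3·Defects - Speed + 1  [with Defects=4, Speed=4]  = 9
Without intervention: Defects = Feed·Speed  [with Feed=2, Speed=4]  = 8; Scrap = 3·Defects - Speed + 1  [with Defects=8, Speed=4]  = 21.
Change = 9 − 21 = -12.

-12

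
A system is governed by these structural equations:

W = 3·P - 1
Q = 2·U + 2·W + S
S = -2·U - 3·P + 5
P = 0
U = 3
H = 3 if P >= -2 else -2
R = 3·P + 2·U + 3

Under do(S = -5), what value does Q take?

The intervention breaks the incoming arrows to S: S = -2·U - 3·P + 5 no longer applies, and S = -5.
W = 3·P - 1  [with P=0]  = -1
Q = 2·U + 2·W + S  [with U=3, W=-1, S=-5]  = -1

-1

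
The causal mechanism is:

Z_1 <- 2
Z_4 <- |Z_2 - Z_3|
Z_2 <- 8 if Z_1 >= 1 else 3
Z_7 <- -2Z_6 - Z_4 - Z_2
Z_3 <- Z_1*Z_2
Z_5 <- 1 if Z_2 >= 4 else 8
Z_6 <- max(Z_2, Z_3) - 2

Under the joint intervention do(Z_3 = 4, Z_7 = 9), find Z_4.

The joint intervention fixes Z_3 = 4, Z_7 = 9, removing each variable's own equation.
Z_2 = 8 if Z_1 >= 1 else 3  [with Z_1=2]  = 8
Z_4 = |Z_2 - Z_3|  [with Z_2=8, Z_3=4]  = 4

4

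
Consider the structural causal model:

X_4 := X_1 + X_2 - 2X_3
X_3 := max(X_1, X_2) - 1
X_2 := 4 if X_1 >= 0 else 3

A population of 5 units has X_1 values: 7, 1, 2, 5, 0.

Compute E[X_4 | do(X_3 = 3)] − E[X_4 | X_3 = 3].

2

Every unit gets X_3=3 under the intervention. X_4 values become 5, -1, 0, 3, -2; E[X_4|do(X_3=3)] = 1.
Conditioning on X_3=3 selects the 3 unit(s) with X_1 ∈ {1, 2, 0}. Their X_4 values: -1, 0, -2. Mean = -1.
Difference = 1 − (-1) = 2.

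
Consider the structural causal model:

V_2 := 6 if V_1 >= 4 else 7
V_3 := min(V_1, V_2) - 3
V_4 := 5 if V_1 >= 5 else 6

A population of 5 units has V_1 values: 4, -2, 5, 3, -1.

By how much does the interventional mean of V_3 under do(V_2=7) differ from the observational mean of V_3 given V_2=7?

1.8

do(V_2=7) breaks V_2's dependence on V_1. With V_2=7 fixed, V_3 across the units is 1, -5, 2, 0, -4, mean -1.2.
E[V_3|V_2=7] averages over only the 3 units with V_2=7 (V_1 = -2, 3, -1): V_3 = -5, 0, -4, mean -3.
Difference = -1.2 − (-3) = 1.8.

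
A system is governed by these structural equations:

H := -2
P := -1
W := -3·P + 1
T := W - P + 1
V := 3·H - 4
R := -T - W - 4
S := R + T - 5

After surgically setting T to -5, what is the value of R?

Under do(T=-5), the mechanism T := W - P + 1 is discarded; T is fixed at -5.
W = -3·P + 1  [with P=-1]  = 4
R = -T - W - 4  [with T=-5, W=4]  = -3

-3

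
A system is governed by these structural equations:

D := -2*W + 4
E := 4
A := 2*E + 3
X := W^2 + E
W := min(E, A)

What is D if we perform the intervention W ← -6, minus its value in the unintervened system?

20

The intervention breaks the incoming arrows to W: W := min(E, A) no longer applies, and W = -6.
D = -2*W + 4  [with W=-6]  = 16
Without intervention: A = 2*E + 3  [with E=4]  = 11; W = min(E, A)  [with E=4, A=11]  = 4; D = -2*W + 4  [with W=4]  = -4.
Change = 16 − (-4) = 20.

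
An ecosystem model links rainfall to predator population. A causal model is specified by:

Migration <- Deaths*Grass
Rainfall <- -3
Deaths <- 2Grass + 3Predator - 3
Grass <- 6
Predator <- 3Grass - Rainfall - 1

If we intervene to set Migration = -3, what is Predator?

do(Migration=-3) replaces the equation Migration <- Deaths*Grass with the constant Migration = -3.
Predator is not downstream of the intervention, so its value is determined by the original equations.
Predator = 3Grass - Rainfall - 1  [with Grass=6, Rainfall=-3]  = 20

20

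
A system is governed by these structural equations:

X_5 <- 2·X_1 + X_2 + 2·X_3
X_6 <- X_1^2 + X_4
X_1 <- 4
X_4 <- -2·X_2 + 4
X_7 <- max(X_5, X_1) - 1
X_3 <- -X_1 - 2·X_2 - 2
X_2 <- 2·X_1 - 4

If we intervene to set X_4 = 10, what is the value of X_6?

Under do(X_4=10), the mechanism X_4 <- -2·X_2 + 4 is discarded; X_4 is fixed at 10.
X_6 = X_1^2 + X_4  [with X_1=4, X_4=10]  = 26

26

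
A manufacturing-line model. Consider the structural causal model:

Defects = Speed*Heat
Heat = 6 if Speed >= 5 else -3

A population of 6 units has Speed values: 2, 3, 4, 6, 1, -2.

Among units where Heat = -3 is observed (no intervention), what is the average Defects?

Observing Heat=-3 restricts to units where Heat's equation naturally yields -3: Speed ∈ {2, 3, 4, 1, -2}. In that subpopulation Defects = -6, -9, -12, -3, 6, mean -4.8.

-4.8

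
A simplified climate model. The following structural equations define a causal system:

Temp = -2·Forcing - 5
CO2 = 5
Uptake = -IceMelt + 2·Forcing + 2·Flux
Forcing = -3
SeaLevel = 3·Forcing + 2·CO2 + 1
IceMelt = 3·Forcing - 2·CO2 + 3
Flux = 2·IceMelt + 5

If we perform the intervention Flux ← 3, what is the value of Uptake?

16

Intervening sets Flux = 3 and removes its equation (Flux = 2·IceMelt + 5).
IceMelt = 3·Forcing - 2·CO2 + 3  [with Forcing=-3, CO2=5]  = -16
Uptake = -IceMelt + 2·Forcing + 2·Flux  [with IceMelt=-16, Forcing=-3, Flux=3]  = 16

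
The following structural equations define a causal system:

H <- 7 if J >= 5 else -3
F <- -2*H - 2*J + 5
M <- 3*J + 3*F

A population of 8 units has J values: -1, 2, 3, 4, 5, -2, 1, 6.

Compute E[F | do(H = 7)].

Under do(H=7), H's equation is replaced by H=7 for every unit. Per-unit F: -7, -13, -15, -17, -19, -5, -11, -21. Mean = -13.5.

-13.5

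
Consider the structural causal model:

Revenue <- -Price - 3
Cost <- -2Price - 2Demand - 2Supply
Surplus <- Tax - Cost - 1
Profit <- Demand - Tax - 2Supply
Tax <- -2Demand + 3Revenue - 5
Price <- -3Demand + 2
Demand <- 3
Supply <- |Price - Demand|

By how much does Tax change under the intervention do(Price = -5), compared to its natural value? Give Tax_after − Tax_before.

Under do(Price=-5), the mechanism Price <- -3Demand + 2 is discarded; Price is fixed at -5.
Revenue = -Price - 3  [with Price=-5]  = 2
Tax = -2Demand + 3Revenue - 5  [with Demand=3, Revenue=2]  = -5
Without intervention: Price = -3Demand + 2  [with Demand=3]  = -7; Revenue = -Price - 3  [with Price=-7]  = 4; Tax = -2Demand + 3Revenue - 5  [with Demand=3, Revenue=4]  = 1.
Change = -5 − 1 = -6.

-6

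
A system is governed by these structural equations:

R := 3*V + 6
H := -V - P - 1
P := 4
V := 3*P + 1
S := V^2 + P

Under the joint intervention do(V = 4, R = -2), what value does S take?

Under do(V = 4, R = -2), each intervened variable's structural equation is replaced by its fixed value.
S = V^2 + P  [with V=4, P=4]  = 20

20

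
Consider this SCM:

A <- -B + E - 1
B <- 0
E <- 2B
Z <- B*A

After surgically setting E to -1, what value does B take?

0

Under do(E=-1), the mechanism E <- 2B is discarded; E is fixed at -1.
B is not downstream of the intervention, so its value is determined by the original equations.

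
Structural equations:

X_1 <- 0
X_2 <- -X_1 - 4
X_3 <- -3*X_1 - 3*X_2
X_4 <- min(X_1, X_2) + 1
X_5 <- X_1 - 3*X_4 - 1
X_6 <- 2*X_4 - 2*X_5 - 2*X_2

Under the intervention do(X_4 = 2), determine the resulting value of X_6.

26

Under do(X_4=2), the mechanism X_4 <- min(X_1, X_2) + 1 is discarded; X_4 is fixed at 2.
X_2 = -X_1 - 4  [with X_1=0]  = -4
X_5 = X_1 - 3*X_4 - 1  [with X_1=0, X_4=2]  = -7
X_6 = 2*X_4 - 2*X_5 - 2*X_2  [with X_4=2, X_5=-7, X_2=-4]  = 26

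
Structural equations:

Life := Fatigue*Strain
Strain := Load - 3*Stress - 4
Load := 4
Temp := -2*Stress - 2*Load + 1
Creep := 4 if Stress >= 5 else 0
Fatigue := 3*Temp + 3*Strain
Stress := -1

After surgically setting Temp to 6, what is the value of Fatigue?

27

Under do(Temp=6), the mechanism Temp := -2*Stress - 2*Load + 1 is discarded; Temp is fixed at 6.
Strain = Load - 3*Stress - 4  [with Load=4, Stress=-1]  = 3
Fatigue = 3*Temp + 3*Strain  [with Temp=6, Strain=3]  = 27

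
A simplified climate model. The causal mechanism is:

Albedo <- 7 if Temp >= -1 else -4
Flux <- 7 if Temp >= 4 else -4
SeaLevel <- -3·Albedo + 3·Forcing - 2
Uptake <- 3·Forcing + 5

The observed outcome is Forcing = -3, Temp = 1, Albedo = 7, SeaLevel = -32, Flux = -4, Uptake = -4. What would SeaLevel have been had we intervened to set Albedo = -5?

The intervention breaks the incoming arrows to Albedo: Albedo <- 7 if Temp >= -1 else -4 no longer applies, and Albedo = -5.
SeaLevel = -3·Albedo + 3·Forcing - 2  [with Albedo=-5, Forcing=-3]  = 4

4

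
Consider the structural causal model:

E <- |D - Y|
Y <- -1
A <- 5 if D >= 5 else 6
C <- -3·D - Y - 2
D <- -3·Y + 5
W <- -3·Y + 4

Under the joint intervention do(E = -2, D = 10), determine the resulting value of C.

The joint intervention fixes E = -2, D = 10, removing each variable's own equation.
C = -3·D - Y - 2  [with D=10, Y=-1]  = -31

-31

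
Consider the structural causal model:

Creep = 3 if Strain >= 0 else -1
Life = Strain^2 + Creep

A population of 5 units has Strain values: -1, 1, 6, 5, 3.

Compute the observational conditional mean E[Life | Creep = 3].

20.75

Conditioning on Creep=3 selects the 4 unit(s) with Strain ∈ {1, 6, 5, 3}. Their Life values: 4, 39, 28, 12. Mean = 20.75.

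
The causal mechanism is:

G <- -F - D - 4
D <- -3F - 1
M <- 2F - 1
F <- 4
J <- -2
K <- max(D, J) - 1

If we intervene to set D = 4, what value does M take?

7

Under do(D=4), the mechanism D <- -3F - 1 is discarded; D is fixed at 4.
Since M is not a descendant of the intervened variable, it is unaffected.
M = 2F - 1  [with F=4]  = 7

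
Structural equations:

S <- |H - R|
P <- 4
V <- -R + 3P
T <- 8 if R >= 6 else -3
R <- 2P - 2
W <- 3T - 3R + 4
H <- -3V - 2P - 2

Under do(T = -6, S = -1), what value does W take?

The joint intervention fixes T = -6, S = -1, removing each variable's own equation.
R = 2P - 2  [with P=4]  = 6
W = 3T - 3R + 4  [with T=-6, R=6]  = -32

-32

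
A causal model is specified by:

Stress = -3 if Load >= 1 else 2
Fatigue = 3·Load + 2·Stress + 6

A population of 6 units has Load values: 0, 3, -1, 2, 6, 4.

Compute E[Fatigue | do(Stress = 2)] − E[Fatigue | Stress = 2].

do(Stress=2) breaks Stress's dependence on Load. With Stress=2 fixed, Fatigue across the units is 10, 19, 7, 16, 28, 22, mean 17.
E[Fatigue|Stress=2] averages over only the 2 units with Stress=2 (Load = 0, -1): Fatigue = 10, 7, mean 8.5.
Difference = 17 − 8.5 = 8.5.

8.5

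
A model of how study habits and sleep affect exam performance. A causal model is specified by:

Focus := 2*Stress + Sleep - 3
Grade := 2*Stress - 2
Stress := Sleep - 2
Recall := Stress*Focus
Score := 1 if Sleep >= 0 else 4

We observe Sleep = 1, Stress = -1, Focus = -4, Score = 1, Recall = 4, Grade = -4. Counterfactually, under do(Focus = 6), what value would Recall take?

-6

do(Focus=6) replaces the equation Focus := 2*Stress + Sleep - 3 with the constant Focus = 6.
Stress = Sleep - 2  [with Sleep=1]  = -1
Recall = Stress*Focus  [with Stress=-1, Focus=6]  = -6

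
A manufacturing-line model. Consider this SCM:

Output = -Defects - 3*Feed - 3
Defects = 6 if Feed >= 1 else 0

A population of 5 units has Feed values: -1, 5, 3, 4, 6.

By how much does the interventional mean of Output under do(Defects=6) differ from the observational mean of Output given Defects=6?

Every unit gets Defects=6 under the intervention. Output values become -6, -24, -18, -21, -27; E[Output|do(Defects=6)] = -19.2.
Conditioning on Defects=6 selects the 4 unit(s) with Feed ∈ {5, 3, 4, 6}. Their Output values: -24, -18, -21, -27. Mean = -22.5.
Difference = -19.2 − (-22.5) = 3.3.

3.3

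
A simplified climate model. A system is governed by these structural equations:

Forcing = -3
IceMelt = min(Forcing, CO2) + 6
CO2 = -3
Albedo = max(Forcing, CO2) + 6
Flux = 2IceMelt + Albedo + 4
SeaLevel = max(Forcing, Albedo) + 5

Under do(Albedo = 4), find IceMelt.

3

Under do(Albedo=4), the mechanism Albedo = max(Forcing, CO2) + 6 is discarded; Albedo is fixed at 4.
Since IceMelt is not a descendant of the intervened variable, it is unaffected.
IceMelt = min(Forcing, CO2) + 6  [with Forcing=-3, CO2=-3]  = 3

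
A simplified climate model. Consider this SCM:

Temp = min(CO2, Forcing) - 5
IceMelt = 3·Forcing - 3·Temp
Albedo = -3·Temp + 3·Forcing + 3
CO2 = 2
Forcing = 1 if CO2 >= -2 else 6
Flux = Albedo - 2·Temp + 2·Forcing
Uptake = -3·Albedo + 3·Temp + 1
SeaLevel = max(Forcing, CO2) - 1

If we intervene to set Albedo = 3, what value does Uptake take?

do(Albedo=3) replaces the equation Albedo = -3·Temp + 3·Forcing + 3 with the constant Albedo = 3.
Forcing = 1 if CO2 >= -2 else 6  [with CO2=2]  = 1
Temp = min(CO2, Forcing) - 5  [with CO2=2, Forcing=1]  = -4
Uptake = -3·Albedo + 3·Temp + 1  [with Albedo=3, Temp=-4]  = -20

-20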